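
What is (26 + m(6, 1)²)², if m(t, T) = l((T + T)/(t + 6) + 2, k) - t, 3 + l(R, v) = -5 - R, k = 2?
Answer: 107019025/1296 ≈ 82576.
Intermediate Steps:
l(R, v) = -8 - R (l(R, v) = -3 + (-5 - R) = -8 - R)
m(t, T) = -10 - t - 2*T/(6 + t) (m(t, T) = (-8 - ((T + T)/(t + 6) + 2)) - t = (-8 - ((2*T)/(6 + t) + 2)) - t = (-8 - (2*T/(6 + t) + 2)) - t = (-8 - (2 + 2*T/(6 + t))) - t = (-8 + (-2 - 2*T/(6 + t))) - t = (-10 - 2*T/(6 + t)) - t = -10 - t - 2*T/(6 + t))
(26 + m(6, 1)²)² = (26 + ((-60 - 1*6² - 16*6 - 2*1)/(6 + 6))²)² = (26 + ((-60 - 1*36 - 96 - 2)/12)²)² = (26 + ((-60 - 36 - 96 - 2)/12)²)² = (26 + ((1/12)*(-194))²)² = (26 + (-97/6)²)² = (26 + 9409/36)² = (10345/36)² = 107019025/1296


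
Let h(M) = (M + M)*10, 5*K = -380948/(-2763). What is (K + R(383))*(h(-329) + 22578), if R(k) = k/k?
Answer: 6315418474/13815 ≈ 4.5714e+5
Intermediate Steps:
R(k) = 1
K = 380948/13815 (K = (-380948/(-2763))/5 = (-380948*(-1/2763))/5 = (1/5)*(380948/2763) = 380948/13815 ≈ 27.575)
h(M) = 20*M (h(M) = (2*M)*10 = 20*M)
(K + R(383))*(h(-329) + 22578) = (380948/13815 + 1)*(20*(-329) + 22578) = 394763*(-6580 + 22578)/13815 = (394763/13815)*15998 = 6315418474/13815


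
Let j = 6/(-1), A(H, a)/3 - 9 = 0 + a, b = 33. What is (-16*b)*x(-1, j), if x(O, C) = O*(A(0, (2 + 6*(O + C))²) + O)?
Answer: 2548128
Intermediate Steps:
A(H, a) = 27 + 3*a (A(H, a) = 27 + 3*(0 + a) = 27 + 3*a)
j = -6 (j = 6*(-1) = -6)
x(O, C) = O*(27 + O + 3*(2 + 6*C + 6*O)²) (x(O, C) = O*((27 + 3*(2 + 6*(O + C))²) + O) = O*((27 + 3*(2 + 6*(C + O))²) + O) = O*((27 + 3*(2 + (6*C + 6*O))²) + O) = O*((27 + 3*(2 + 6*C + 6*O)²) + O) = O*(27 + O + 3*(2 + 6*C + 6*O)²))
(-16*b)*x(-1, j) = (-16*33)*(-(27 - 1 + 12*(1 + 3*(-6) + 3*(-1))²)) = -(-528)*(27 - 1 + 12*(1 - 18 - 3)²) = -(-528)*(27 - 1 + 12*(-20)²) = -(-528)*(27 - 1 + 12*400) = -(-528)*(27 - 1 + 4800) = -(-528)*4826 = -528*(-4826) = 2548128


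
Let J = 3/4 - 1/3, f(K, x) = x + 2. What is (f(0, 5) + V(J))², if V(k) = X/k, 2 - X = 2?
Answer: 49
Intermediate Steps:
X = 0 (X = 2 - 1*2 = 2 - 2 = 0)
f(K, x) = 2 + x
J = 5/12 (J = 3*(¼) - 1*⅓ = ¾ - ⅓ = 5/12 ≈ 0.41667)
V(k) = 0 (V(k) = 0/k = 0)
(f(0, 5) + V(J))² = ((2 + 5) + 0)² = (7 + 0)² = 7² = 49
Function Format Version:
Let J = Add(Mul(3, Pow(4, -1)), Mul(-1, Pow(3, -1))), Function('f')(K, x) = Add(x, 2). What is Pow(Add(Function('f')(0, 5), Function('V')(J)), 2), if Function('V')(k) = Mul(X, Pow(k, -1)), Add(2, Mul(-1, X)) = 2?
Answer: 49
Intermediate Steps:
X = 0 (X = Add(2, Mul(-1, 2)) = Add(2, -2) = 0)
Function('f')(K, x) = Add(2, x)
J = Rational(5, 12) (J = Add(Mul(3, Rational(1, 4)), Mul(-1, Rational(1, 3))) = Add(Rational(3, 4), Rational(-1, 3)) = Rational(5, 12) ≈ 0.41667)
Function('V')(k) = 0 (Function('V')(k) = Mul(0, Pow(k, -1)) = 0)
Pow(Add(Function('f')(0, 5), Function('V')(J)), 2) = Pow(Add(Add(2, 5), 0), 2) = Pow(Add(7, 0), 2) = Pow(7, 2) = 49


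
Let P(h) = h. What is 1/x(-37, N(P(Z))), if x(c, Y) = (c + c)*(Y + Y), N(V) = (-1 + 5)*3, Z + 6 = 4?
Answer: -1/1776 ≈ -0.00056306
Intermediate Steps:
Z = -2 (Z = -6 + 4 = -2)
N(V) = 12 (N(V) = 4*3 = 12)
x(c, Y) = 4*Y*c (x(c, Y) = (2*c)*(2*Y) = 4*Y*c)
1/x(-37, N(P(Z))) = 1/(4*12*(-37)) = 1/(-1776) = -1/1776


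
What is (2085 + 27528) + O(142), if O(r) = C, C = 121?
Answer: 29734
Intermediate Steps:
O(r) = 121
(2085 + 27528) + O(142) = (2085 + 27528) + 121 = 29613 + 121 = 29734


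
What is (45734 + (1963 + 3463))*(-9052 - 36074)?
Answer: -2308646160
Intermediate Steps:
(45734 + (1963 + 3463))*(-9052 - 36074) = (45734 + 5426)*(-45126) = 51160*(-45126) = -2308646160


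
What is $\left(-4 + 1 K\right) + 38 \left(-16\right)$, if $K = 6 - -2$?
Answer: $-604$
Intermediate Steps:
$K = 8$ ($K = 6 + 2 = 8$)
$\left(-4 + 1 K\right) + 38 \left(-16\right) = \left(-4 + 1 \cdot 8\right) + 38 \left(-16\right) = \left(-4 + 8\right) - 608 = 4 - 608 = -604$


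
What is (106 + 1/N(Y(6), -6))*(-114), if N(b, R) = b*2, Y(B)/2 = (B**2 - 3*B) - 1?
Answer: -410913/34 ≈ -12086.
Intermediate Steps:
Y(B) = -2 - 6*B + 2*B**2 (Y(B) = 2*((B**2 - 3*B) - 1) = 2*(-1 + B**2 - 3*B) = -2 - 6*B + 2*B**2)
N(b, R) = 2*b
(106 + 1/N(Y(6), -6))*(-114) = (106 + 1/(2*(-2 - 6*6 + 2*6**2)))*(-114) = (106 + 1/(2*(-2 - 36 + 2*36)))*(-114) = (106 + 1/(2*(-2 - 36 + 72)))*(-114) = (106 + 1/(2*34))*(-114) = (106 + 1/68)*(-114) = (7209/68)*(-114) = -410913/34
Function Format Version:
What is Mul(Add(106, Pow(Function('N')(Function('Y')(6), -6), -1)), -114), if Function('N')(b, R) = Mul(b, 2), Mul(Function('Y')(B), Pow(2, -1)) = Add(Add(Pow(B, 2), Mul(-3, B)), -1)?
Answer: Rational(-410913, 34) ≈ -12086.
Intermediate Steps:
Function('Y')(B) = Add(-2, Mul(-6, B), Mul(2, Pow(B, 2))) (Function('Y')(B) = Mul(2, Add(Add(Pow(B, 2), Mul(-3, B)), -1)) = Mul(2, Add(-1, Pow(B, 2), Mul(-3, B))) = Add(-2, Mul(-6, B), Mul(2, Pow(B, 2))))
Function('N')(b, R) = Mul(2, b)
Mul(Add(106, Pow(Function('N')(Function('Y')(6), -6), -1)), -114) = Mul(Add(106, Pow(Mul(2, Add(-2, Mul(-6, 6), Mul(2, Pow(6, 2)))), -1)), -114) = Mul(Add(106, Pow(Mul(2, Add(-2, -36, Mul(2, 36))), -1)), -114) = Mul(Add(106, Pow(Mul(2, Add(-2, -36, 72)), -1)), -114) = Mul(Add(106, Pow(Mul(2, 34), -1)), -114) = Mul(Add(106, Pow(68, -1)), -114) = Mul(Add(106, Rational(1, 68)), -114) = Mul(Rational(7209, 68), -114) = Rational(-410913, 34)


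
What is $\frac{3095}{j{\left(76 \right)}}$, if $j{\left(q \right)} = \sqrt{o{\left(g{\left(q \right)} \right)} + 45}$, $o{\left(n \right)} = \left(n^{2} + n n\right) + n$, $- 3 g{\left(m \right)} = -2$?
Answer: $\frac{9285 \sqrt{419}}{419} \approx 453.6$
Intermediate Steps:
$g{\left(m \right)} = \frac{2}{3}$ ($g{\left(m \right)} = \left(- \frac{1}{3}\right) \left(-2\right) = \frac{2}{3}$)
$o{\left(n \right)} = n + 2 n^{2}$ ($o{\left(n \right)} = \left(n^{2} + n^{2}\right) + n = 2 n^{2} + n = n + 2 n^{2}$)
$j{\left(q \right)} = \frac{\sqrt{419}}{3}$ ($j{\left(q \right)} = \sqrt{\frac{2 \left(1 + 2 \cdot \frac{2}{3}\right)}{3} + 45} = \sqrt{\frac{2 \left(1 + \frac{4}{3}\right)}{3} + 45} = \sqrt{\frac{2}{3} \cdot \frac{7}{3} + 45} = \sqrt{\frac{14}{9} + 45} = \sqrt{\frac{419}{9}} = \frac{\sqrt{419}}{3}$)
$\frac{3095}{j{\left(76 \right)}} = \frac{3095}{\frac{1}{3} \sqrt{419}} = 3095 \frac{3 \sqrt{419}}{419} = \frac{9285 \sqrt{419}}{419}$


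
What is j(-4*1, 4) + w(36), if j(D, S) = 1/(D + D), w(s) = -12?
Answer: -97/8 ≈ -12.125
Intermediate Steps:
j(D, S) = 1/(2*D)
j(-4*1, 4) + w(36) = 1/(2*((-4*1))) - 12 = (½)/(-4) - 12 = (½)*(-¼) - 12 = -⅛ - 12 = -97/8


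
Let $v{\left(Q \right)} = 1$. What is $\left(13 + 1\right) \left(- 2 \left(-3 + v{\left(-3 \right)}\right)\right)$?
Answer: $56$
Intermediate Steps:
$\left(13 + 1\right) \left(- 2 \left(-3 + v{\left(-3 \right)}\right)\right) = \left(13 + 1\right) \left(- 2 \left(-3 + 1\right)\right) = 14 \left(\left(-2\right) \left(-2\right)\right) = 14 \cdot 4 = 56$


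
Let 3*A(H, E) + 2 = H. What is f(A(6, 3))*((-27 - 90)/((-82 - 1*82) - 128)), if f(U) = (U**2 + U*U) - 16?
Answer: -364/73 ≈ -4.9863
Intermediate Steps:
A(H, E) = -2/3 + H/3
f(U) = -16 + 2*U**2 (f(U) = (U**2 + U**2) - 16 = 2*U**2 - 16 = -16 + 2*U**2)
f(A(6, 3))*((-27 - 90)/((-82 - 1*82) - 128)) = (-16 + 2*(-2/3 + (1/3)*6)**2)*((-27 - 90)/((-82 - 1*82) - 128)) = (-16 + 2*(-2/3 + 2)**2)*(-117/((-82 - 82) - 128)) = (-16 + 2*(4/3)**2)*(-117/(-164 - 128)) = (-16 + 2*(16/9))*(-117/(-292)) = (-16 + 32/9)*(-117*(-1/292)) = -112/9*117/292 = -364/73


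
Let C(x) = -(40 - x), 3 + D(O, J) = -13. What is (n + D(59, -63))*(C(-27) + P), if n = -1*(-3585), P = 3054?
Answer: 10660603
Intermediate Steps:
D(O, J) = -16 (D(O, J) = -3 - 13 = -16)
n = 3585
C(x) = -40 + x
(n + D(59, -63))*(C(-27) + P) = (3585 - 16)*((-40 - 27) + 3054) = 3569*(-67 + 3054) = 3569*2987 = 10660603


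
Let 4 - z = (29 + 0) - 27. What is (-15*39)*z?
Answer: -1170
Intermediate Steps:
z = 2 (z = 4 - ((29 + 0) - 27) = 4 - (29 - 27) = 4 - 1*2 = 4 - 2 = 2)
(-15*39)*z = -15*39*2 = -585*2 = -1170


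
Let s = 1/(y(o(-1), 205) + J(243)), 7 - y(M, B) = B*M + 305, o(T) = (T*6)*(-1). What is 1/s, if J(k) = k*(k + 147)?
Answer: 93242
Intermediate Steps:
o(T) = -6*T (o(T) = (6*T)*(-1) = -6*T)
J(k) = k*(147 + k)
y(M, B) = -298 - B*M (y(M, B) = 7 - (B*M + 305) = 7 - (305 + B*M) = 7 + (-305 - B*M) = -298 - B*M)
s = 1/93242 (s = 1/((-298 - 1*205*(-6*(-1))) + 243*(147 + 243)) = 1/((-298 - 1*205*6) + 243*390) = 1/((-298 - 1230) + 94770) = 1/(-1528 + 94770) = 1/93242 ≈ 1.0725e-5)
1/s = 1/(1/93242) = 93242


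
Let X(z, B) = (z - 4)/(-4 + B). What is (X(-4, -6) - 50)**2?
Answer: 60516/25 ≈ 2420.6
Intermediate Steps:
X(z, B) = (-4 + z)/(-4 + B)
(X(-4, -6) - 50)**2 = ((-4 - 4)/(-4 - 6) - 50)**2 = (-8/(-10) - 50)**2 = (-1/10*(-8) - 50)**2 = (4/5 - 50)**2 = (-246/5)**2 = 60516/25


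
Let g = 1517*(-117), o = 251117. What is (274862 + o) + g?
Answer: 348490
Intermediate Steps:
g = -177489
(274862 + o) + g = (274862 + 251117) - 177489 = 525979 - 177489 = 348490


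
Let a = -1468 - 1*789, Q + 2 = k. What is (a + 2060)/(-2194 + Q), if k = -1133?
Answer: 197/3329 ≈ 0.059177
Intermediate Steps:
Q = -1135 (Q = -2 - 1133 = -1135)
a = -2257 (a = -1468 - 789 = -2257)
(a + 2060)/(-2194 + Q) = (-2257 + 2060)/(-2194 - 1135) = -197/(-3329) = -197*(-1/3329) = 197/3329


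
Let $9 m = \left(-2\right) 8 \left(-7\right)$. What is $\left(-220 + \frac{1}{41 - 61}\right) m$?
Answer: $- \frac{13692}{5} \approx -2738.4$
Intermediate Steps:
$m = \frac{112}{9}$ ($m = \frac{\left(-2\right) 8 \left(-7\right)}{9} = \frac{\left(-16\right) \left(-7\right)}{9} = \frac{1}{9} \cdot 112 = \frac{112}{9} \approx 12.444$)
$\left(-220 + \frac{1}{41 - 61}\right) m = \left(-220 + \frac{1}{41 - 61}\right) \frac{112}{9} = \left(-220 + \frac{1}{-20}\right) \frac{112}{9} = \left(-220 - \frac{1}{20}\right) \frac{112}{9} = \left(- \frac{4401}{20}\right) \frac{112}{9} = - \frac{13692}{5}$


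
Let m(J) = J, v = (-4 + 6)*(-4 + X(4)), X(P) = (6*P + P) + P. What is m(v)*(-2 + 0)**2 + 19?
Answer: 243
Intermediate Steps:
X(P) = 8*P (X(P) = 7*P + P = 8*P)
v = 56 (v = (-4 + 6)*(-4 + 8*4) = 2*(-4 + 32) = 2*28 = 56)
m(v)*(-2 + 0)**2 + 19 = 56*(-2 + 0)**2 + 19 = 56*(-2)**2 + 19 = 56*4 + 19 = 224 + 19 = 243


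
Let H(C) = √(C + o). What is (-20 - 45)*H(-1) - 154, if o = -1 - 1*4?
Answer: -154 - 65*I*√6 ≈ -154.0 - 159.22*I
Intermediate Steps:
o = -5 (o = -1 - 4 = -5)
H(C) = √(-5 + C) (H(C) = √(C - 5) = √(-5 + C))
(-20 - 45)*H(-1) - 154 = (-20 - 45)*√(-5 - 1) - 154 = -65*I*√6 - 154 = -154 - 65*I*√6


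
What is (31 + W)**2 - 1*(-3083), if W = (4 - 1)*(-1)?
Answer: 3867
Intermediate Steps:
W = -3 (W = 3*(-1) = -3)
(31 + W)**2 - 1*(-3083) = (31 - 3)**2 - 1*(-3083) = 28**2 + 3083 = 784 + 3083 = 3867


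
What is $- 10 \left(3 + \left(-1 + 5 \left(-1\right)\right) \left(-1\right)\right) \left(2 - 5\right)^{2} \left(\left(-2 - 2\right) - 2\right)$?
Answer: $4860$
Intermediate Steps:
$- 10 \left(3 + \left(-1 + 5 \left(-1\right)\right) \left(-1\right)\right) \left(2 - 5\right)^{2} \left(\left(-2 - 2\right) - 2\right) = - 10 \left(3 + \left(-1 - 5\right) \left(-1\right)\right) \left(-3\right)^{2} \left(\left(-2 - 2\right) - 2\right) = - 10 \left(3 - -6\right) 9 \left(-4 - 2\right) = - 10 \left(3 + 6\right) 9 \left(-6\right) = \left(-10\right) 9 \left(-54\right) = \left(-90\right) \left(-54\right) = 4860$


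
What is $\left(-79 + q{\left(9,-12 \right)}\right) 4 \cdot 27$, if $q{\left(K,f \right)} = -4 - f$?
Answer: $-7668$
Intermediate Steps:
$\left(-79 + q{\left(9,-12 \right)}\right) 4 \cdot 27 = \left(-79 - -8\right) 4 \cdot 27 = \left(-79 + \left(-4 + 12\right)\right) 108 = \left(-79 + 8\right) 108 = \left(-71\right) 108 = -7668$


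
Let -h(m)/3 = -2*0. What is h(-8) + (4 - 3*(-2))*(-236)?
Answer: -2360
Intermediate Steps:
h(m) = 0 (h(m) = -(-6)*0 = -3*0 = 0)
h(-8) + (4 - 3*(-2))*(-236) = 0 + (4 - 3*(-2))*(-236) = 0 + (4 + 6)*(-236) = 0 + 10*(-236) = 0 - 2360 = -2360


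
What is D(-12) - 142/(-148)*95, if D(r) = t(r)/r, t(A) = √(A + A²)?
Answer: 6745/74 - √33/6 ≈ 90.191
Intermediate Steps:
D(r) = √(r*(1 + r))/r
D(-12) - 142/(-148)*95 = √(-12*(1 - 12))/(-12) - 142/(-148)*95 = -2*√33/12 - 142*(-1/148)*95 = -√33/6 + (71/74)*95 = -√33/6 + 6745/74 = 6745/74 - √33/6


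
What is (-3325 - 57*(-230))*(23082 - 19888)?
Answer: 31253290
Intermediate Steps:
(-3325 - 57*(-230))*(23082 - 19888) = (-3325 + 13110)*3194 = 9785*3194 = 31253290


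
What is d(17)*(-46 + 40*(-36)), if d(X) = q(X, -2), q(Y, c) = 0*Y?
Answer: 0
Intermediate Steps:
q(Y, c) = 0
d(X) = 0
d(17)*(-46 + 40*(-36)) = 0*(-46 + 40*(-36)) = 0*(-46 - 1440) = 0*(-1486) = 0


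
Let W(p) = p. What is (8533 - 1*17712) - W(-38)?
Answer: -9141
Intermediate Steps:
(8533 - 1*17712) - W(-38) = (8533 - 1*17712) - 1*(-38) = (8533 - 17712) + 38 = -9179 + 38 = -9141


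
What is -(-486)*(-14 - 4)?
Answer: -8748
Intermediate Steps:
-(-486)*(-14 - 4) = -(-486)*(-18) = -27*324 = -8748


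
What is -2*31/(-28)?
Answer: 31/14 ≈ 2.2143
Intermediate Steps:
-2*31/(-28) = -62*(-1/28) = 31/14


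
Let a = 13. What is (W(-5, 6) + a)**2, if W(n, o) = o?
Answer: 361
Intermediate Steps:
(W(-5, 6) + a)**2 = (6 + 13)**2 = 19**2 = 361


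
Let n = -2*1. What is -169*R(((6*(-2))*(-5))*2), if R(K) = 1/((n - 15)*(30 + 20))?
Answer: 169/850 ≈ 0.19882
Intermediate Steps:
n = -2
R(K) = -1/850 (R(K) = 1/((-2 - 15)*(30 + 20)) = 1/(-17*50) = 1/(-850) = -1/850)
-169*R(((6*(-2))*(-5))*2) = -169*(-1/850) = 169/850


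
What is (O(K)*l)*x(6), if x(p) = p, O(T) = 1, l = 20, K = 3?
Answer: 120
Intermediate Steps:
(O(K)*l)*x(6) = (1*20)*6 = 20*6 = 120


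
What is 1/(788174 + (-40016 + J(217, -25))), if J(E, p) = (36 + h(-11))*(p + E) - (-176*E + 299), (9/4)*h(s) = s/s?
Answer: 3/2379145 ≈ 1.2610e-6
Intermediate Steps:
h(s) = 4/9 (h(s) = 4*(s/s)/9 = (4/9)*1 = 4/9)
J(E, p) = -299 + 328*p/9 + 1912*E/9 (J(E, p) = (36 + 4/9)*(p + E) - (-176*E + 299) = 328*(E + p)/9 - (299 - 176*E) = (328*E/9 + 328*p/9) + (-299 + 176*E) = -299 + 328*p/9 + 1912*E/9)
1/(788174 + (-40016 + J(217, -25))) = 1/(788174 + (-40016 + (-299 + (328/9)*(-25) + (1912/9)*217))) = 1/(788174 + (-40016 + (-299 - 8200/9 + 414904/9))) = 1/(788174 + (-40016 + 134671/3)) = 1/(788174 + 14623/3) = 1/(2379145/3) = 3/2379145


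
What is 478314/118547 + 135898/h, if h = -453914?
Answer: 100501560395/26905071479 ≈ 3.7354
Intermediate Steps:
478314/118547 + 135898/h = 478314/118547 + 135898/(-453914) = 478314*(1/118547) + 135898*(-1/453914) = 478314/118547 - 67949/226957 = 100501560395/26905071479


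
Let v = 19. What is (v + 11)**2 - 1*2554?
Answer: -1654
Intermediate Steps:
(v + 11)**2 - 1*2554 = (19 + 11)**2 - 1*2554 = 30**2 - 2554 = 900 - 2554 = -1654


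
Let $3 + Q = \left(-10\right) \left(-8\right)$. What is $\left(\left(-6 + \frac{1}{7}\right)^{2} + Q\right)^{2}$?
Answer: $\frac{29746116}{2401} \approx 12389.0$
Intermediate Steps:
$Q = 77$ ($Q = -3 - -80 = -3 + 80 = 77$)
$\left(\left(-6 + \frac{1}{7}\right)^{2} + Q\right)^{2} = \left(\left(-6 + \frac{1}{7}\right)^{2} + 77\right)^{2} = \left(\left(- \frac{41}{7}\right)^{2} + 77\right)^{2} = \left(\frac{1681}{49} + 77\right)^{2} = \left(\frac{5454}{49}\right)^{2} = \frac{29746116}{2401}$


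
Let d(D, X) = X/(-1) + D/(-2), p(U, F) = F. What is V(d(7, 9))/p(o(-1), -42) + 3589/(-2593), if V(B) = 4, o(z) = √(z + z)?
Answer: -80555/54453 ≈ -1.4793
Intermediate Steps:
o(z) = √2*√z (o(z) = √(2*z) = √2*√z)
d(D, X) = -X - D/2 (d(D, X) = X*(-1) + D*(-½) = -X - D/2)
V(d(7, 9))/p(o(-1), -42) + 3589/(-2593) = 4/(-42) + 3589/(-2593) = 4*(-1/42) + 3589*(-1/2593) = -2/21 - 3589/2593 = -80555/54453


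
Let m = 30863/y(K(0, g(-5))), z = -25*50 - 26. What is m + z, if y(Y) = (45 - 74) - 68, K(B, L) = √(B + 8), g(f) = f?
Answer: -154635/97 ≈ -1594.2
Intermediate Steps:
K(B, L) = √(8 + B)
z = -1276 (z = -1250 - 26 = -1276)
y(Y) = -97 (y(Y) = -29 - 68 = -97)
m = -30863/97 (m = 30863/(-97) = 30863*(-1/97) = -30863/97 ≈ -318.18)
m + z = -30863/97 - 1276 = -154635/97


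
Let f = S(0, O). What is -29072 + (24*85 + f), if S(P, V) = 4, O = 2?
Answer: -27028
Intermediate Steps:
f = 4
-29072 + (24*85 + f) = -29072 + (24*85 + 4) = -29072 + (2040 + 4) = -29072 + 2044 = -27028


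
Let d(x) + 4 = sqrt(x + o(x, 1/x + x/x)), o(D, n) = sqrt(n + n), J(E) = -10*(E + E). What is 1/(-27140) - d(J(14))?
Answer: 108559/27140 - sqrt(-1372000 + 210*sqrt(1085))/70 ≈ 4.0 - 16.691*I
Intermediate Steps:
J(E) = -20*E
o(D, n) = sqrt(2)*sqrt(n) (o(D, n) = sqrt(2*n) = sqrt(2)*sqrt(n))
d(x) = -4 + sqrt(x + sqrt(2)*sqrt(1 + 1/x)) (d(x) = -4 + sqrt(x + sqrt(2)*sqrt(1/x + x/x)) = -4 + sqrt(x + sqrt(2)*sqrt(1/x + 1)) = -4 + sqrt(x + sqrt(2)*sqrt(1 + 1/x)))
1/(-27140) - d(J(14)) = 1/(-27140) - (-4 + sqrt(-20*14 + sqrt(2)*sqrt((1 - 20*14)/((-20*14))))) = -1/27140 - (-4 + sqrt(-280 + sqrt(2)*sqrt((1 - 280)/(-280)))) = -1/27140 - (-4 + sqrt(-280 + sqrt(2)*sqrt(-1/280*(-279)))) = -1/27140 - (-4 + sqrt(-280 + sqrt(2)*sqrt(279/280))) = -1/27140 - (-4 + sqrt(-280 + sqrt(2)*(3*sqrt(2170)/140))) = -1/27140 - (-4 + sqrt(-280 + 3*sqrt(1085)/70)) = -1/27140 + (4 - sqrt(-280 + 3*sqrt(1085)/70)) = 108559/27140 - sqrt(-280 + 3*sqrt(1085)/70)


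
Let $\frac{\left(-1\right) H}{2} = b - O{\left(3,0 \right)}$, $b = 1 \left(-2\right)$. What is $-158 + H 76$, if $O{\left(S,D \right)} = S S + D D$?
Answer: $1514$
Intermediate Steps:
$b = -2$
$O{\left(S,D \right)} = D^{2} + S^{2}$ ($O{\left(S,D \right)} = S^{2} + D^{2} = D^{2} + S^{2}$)
$H = 22$ ($H = - 2 \left(-2 - \left(0^{2} + 3^{2}\right)\right) = - 2 \left(-2 - \left(0 + 9\right)\right) = - 2 \left(-2 - 9\right) = \left(-2\right) \left(-11\right) = 22$)
$-158 + H 76 = -158 + 22 \cdot 76 = -158 + 1672 = 1514$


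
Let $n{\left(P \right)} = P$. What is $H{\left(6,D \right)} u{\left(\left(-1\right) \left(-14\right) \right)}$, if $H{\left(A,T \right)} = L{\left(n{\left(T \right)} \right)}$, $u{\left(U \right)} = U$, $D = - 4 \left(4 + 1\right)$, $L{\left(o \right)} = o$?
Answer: $-280$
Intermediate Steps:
$D = -20$ ($D = \left(-4\right) 5 = -20$)
$H{\left(A,T \right)} = T$
$H{\left(6,D \right)} u{\left(\left(-1\right) \left(-14\right) \right)} = - 20 \left(\left(-1\right) \left(-14\right)\right) = \left(-20\right) 14 = -280$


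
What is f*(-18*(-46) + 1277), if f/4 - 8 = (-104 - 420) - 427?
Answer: -7940060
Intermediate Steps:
f = -3772 (f = 32 + 4*((-104 - 420) - 427) = 32 + 4*(-524 - 427) = 32 + 4*(-951) = 32 - 3804 = -3772)
f*(-18*(-46) + 1277) = -3772*(-18*(-46) + 1277) = -3772*(-1*(-828) + 1277) = -3772*(828 + 1277) = -3772*2105 = -7940060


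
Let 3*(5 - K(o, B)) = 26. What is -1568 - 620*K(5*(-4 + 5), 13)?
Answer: 2116/3 ≈ 705.33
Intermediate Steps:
K(o, B) = -11/3 (K(o, B) = 5 - 1/3*26 = 5 - 26/3 = -11/3)
-1568 - 620*K(5*(-4 + 5), 13) = -1568 - 620*(-11/3) = -1568 + 6820/3 = 2116/3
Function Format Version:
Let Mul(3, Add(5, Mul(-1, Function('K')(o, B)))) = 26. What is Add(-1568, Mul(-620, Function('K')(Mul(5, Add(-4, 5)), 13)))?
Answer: Rational(2116, 3) ≈ 705.33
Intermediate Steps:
Function('K')(o, B) = Rational(-11, 3) (Function('K')(o, B) = Add(5, Mul(Rational(-1, 3), 26)) = Add(5, Rational(-26, 3)) = Rational(-11, 3))
Add(-1568, Mul(-620, Function('K')(Mul(5, Add(-4, 5)), 13))) = Add(-1568, Mul(-620, Rational(-11, 3))) = Add(-1568, Rational(6820, 3)) = Rational(2116, 3)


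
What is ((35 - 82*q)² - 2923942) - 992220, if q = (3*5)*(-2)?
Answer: 2308863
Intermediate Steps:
q = -30 (q = 15*(-2) = -30)
((35 - 82*q)² - 2923942) - 992220 = ((35 - 82*(-30))² - 2923942) - 992220 = ((35 + 2460)² - 2923942) - 992220 = (2495² - 2923942) - 992220 = (6225025 - 2923942) - 992220 = 3301083 - 992220 = 2308863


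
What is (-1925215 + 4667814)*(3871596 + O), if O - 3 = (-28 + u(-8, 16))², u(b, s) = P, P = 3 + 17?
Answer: 10618419072137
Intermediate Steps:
P = 20
u(b, s) = 20
O = 67 (O = 3 + (-28 + 20)² = 3 + (-8)² = 3 + 64 = 67)
(-1925215 + 4667814)*(3871596 + O) = (-1925215 + 4667814)*(3871596 + 67) = 2742599*3871663 = 10618419072137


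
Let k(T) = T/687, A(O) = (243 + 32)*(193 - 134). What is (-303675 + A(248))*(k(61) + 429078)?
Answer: -84733547180150/687 ≈ -1.2334e+11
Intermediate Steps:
A(O) = 16225 (A(O) = 275*59 = 16225)
k(T) = T/687 (k(T) = T*(1/687) = T/687)
(-303675 + A(248))*(k(61) + 429078) = (-303675 + 16225)*((1/687)*61 + 429078) = -287450*(61/687 + 429078) = -287450*294776647/687 = -84733547180150/687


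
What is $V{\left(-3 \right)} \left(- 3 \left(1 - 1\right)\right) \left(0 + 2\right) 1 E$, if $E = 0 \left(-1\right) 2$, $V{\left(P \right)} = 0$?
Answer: $0$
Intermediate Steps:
$E = 0$ ($E = 0 \cdot 2 = 0$)
$V{\left(-3 \right)} \left(- 3 \left(1 - 1\right)\right) \left(0 + 2\right) 1 E = 0 \left(- 3 \left(1 - 1\right)\right) \left(0 + 2\right) 1 \cdot 0 = 0 \left(\left(-3\right) 0\right) 2 \cdot 1 \cdot 0 = 0 \cdot 0 \cdot 2 \cdot 0 = 0 \cdot 0 = 0$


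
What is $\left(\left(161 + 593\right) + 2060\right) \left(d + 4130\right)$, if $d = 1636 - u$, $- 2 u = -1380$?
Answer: $14283864$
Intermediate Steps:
$u = 690$ ($u = \left(- \frac{1}{2}\right) \left(-1380\right) = 690$)
$d = 946$ ($d = 1636 - 690 = 946$)
$\left(\left(161 + 593\right) + 2060\right) \left(d + 4130\right) = \left(\left(161 + 593\right) + 2060\right) \left(946 + 4130\right) = \left(754 + 2060\right) 5076 = 2814 \cdot 5076 = 14283864$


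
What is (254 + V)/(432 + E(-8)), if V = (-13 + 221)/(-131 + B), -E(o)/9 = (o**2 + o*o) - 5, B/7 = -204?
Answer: -131926/350775 ≈ -0.37610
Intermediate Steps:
B = -1428 (B = 7*(-204) = -1428)
E(o) = 45 - 18*o**2 (E(o) = -9*((o**2 + o*o) - 5) = -9*((o**2 + o**2) - 5) = -9*(2*o**2 - 5) = -9*(-5 + 2*o**2) = 45 - 18*o**2)
V = -208/1559 (V = (-13 + 221)/(-131 - 1428) = 208/(-1559) = 208*(-1/1559) = -208/1559 ≈ -0.13342)
(254 + V)/(432 + E(-8)) = (254 - 208/1559)/(432 + (45 - 18*(-8)**2)) = 395778/(1559*(432 + (45 - 18*64))) = 395778/(1559*(432 + (45 - 1152))) = 395778/(1559*(432 - 1107)) = (395778/1559)/(-675) = (395778/1559)*(-1/675) = -131926/350775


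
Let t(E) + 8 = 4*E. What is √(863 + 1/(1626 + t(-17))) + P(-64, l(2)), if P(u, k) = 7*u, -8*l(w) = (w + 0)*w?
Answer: -448 + 7*√1692538/310 ≈ -418.62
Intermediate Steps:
l(w) = -w²/8 (l(w) = -(w + 0)*w/8 = -w*w/8 = -w²/8)
t(E) = -8 + 4*E
√(863 + 1/(1626 + t(-17))) + P(-64, l(2)) = √(863 + 1/(1626 + (-8 + 4*(-17)))) + 7*(-64) = √(863 + 1/(1626 + (-8 - 68))) - 448 = √(863 + 1/(1626 - 76)) - 448 = √(863 + 1/1550) - 448 = √(1337651/1550) - 448 = 7*√1692538/310 - 448 = -448 + 7*√1692538/310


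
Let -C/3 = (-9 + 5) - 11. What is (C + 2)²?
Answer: 2209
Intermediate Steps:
C = 45 (C = -3*((-9 + 5) - 11) = -3*(-4 - 11) = -3*(-15) = 45)
(C + 2)² = (45 + 2)² = 47² = 2209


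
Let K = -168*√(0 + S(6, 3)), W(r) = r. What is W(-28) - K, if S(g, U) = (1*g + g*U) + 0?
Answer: -28 + 336*√6 ≈ 795.03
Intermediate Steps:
S(g, U) = g + U*g (S(g, U) = (g + U*g) + 0 = g + U*g)
K = -336*√6 (K = -168*√(0 + 6*(1 + 3)) = -168*√(0 + 6*4) = -168*√(0 + 24) = -336*√6 ≈ -823.03)
W(-28) - K = -28 - (-336)*√6 = -28 + 336*√6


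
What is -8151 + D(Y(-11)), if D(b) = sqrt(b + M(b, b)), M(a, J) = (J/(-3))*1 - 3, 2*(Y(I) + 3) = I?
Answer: -8151 + I*sqrt(78)/3 ≈ -8151.0 + 2.9439*I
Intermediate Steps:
Y(I) = -3 + I/2
M(a, J) = -3 - J/3 (M(a, J) = (J*(-1/3))*1 - 3 = -J/3*1 - 3 = -J/3 - 3 = -3 - J/3)
D(b) = sqrt(-3 + 2*b/3) (D(b) = sqrt(b + (-3 - b/3)) = sqrt(-3 + 2*b/3))
-8151 + D(Y(-11)) = -8151 + sqrt(-27 + 6*(-3 + (1/2)*(-11)))/3 = -8151 + sqrt(-27 + 6*(-3 - 11/2))/3 = -8151 + sqrt(-27 + 6*(-17/2))/3 = -8151 + sqrt(-27 - 51)/3 = -8151 + sqrt(-78)/3 = -8151 + (I*sqrt(78))/3 = -8151 + I*sqrt(78)/3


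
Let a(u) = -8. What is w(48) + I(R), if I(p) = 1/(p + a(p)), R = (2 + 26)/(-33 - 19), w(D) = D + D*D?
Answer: 261059/111 ≈ 2351.9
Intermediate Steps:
w(D) = D + D**2
R = -7/13 (R = 28/(-52) = 28*(-1/52) = -7/13 ≈ -0.53846)
I(p) = 1/(-8 + p) (I(p) = 1/(p - 8) = 1/(-8 + p))
w(48) + I(R) = 48*(1 + 48) + 1/(-8 - 7/13) = 48*49 + 1/(-111/13) = 2352 - 13/111 = 261059/111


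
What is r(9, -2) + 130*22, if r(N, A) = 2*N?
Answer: 2878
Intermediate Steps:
r(9, -2) + 130*22 = 2*9 + 130*22 = 18 + 2860 = 2878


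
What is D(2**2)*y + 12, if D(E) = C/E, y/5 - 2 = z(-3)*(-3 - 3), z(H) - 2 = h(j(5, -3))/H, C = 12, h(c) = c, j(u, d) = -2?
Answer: -198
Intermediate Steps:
z(H) = 2 - 2/H
y = -70 (y = 10 + 5*((2 - 2/(-3))*(-3 - 3)) = 10 + 5*((2 - 2*(-1/3))*(-6)) = 10 + 5*((2 + 2/3)*(-6)) = 10 + 5*((8/3)*(-6)) = 10 + 5*(-16) = 10 - 80 = -70)
D(E) = 12/E
D(2**2)*y + 12 = (12/(2**2))*(-70) + 12 = (12/4)*(-70) + 12 = (12*(1/4))*(-70) + 12 = 3*(-70) + 12 = -210 + 12 = -198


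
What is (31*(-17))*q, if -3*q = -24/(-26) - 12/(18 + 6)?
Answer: 5797/78 ≈ 74.321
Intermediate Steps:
q = -11/78 (q = -(-24/(-26) - 12/(18 + 6))/3 = -(-24*(-1/26) - 12/24)/3 = -(12/13 - 12*1/24)/3 = -(12/13 - 1/2)/3 = -1/3*11/26 = -11/78 ≈ -0.14103)
(31*(-17))*q = (31*(-17))*(-11/78) = -527*(-11/78) = 5797/78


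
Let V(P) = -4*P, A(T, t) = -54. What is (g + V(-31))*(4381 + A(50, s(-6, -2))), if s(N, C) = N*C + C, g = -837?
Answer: -3085151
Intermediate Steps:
s(N, C) = C + C*N (s(N, C) = C*N + C = C + C*N)
(g + V(-31))*(4381 + A(50, s(-6, -2))) = (-837 - 4*(-31))*(4381 - 54) = (-837 + 124)*4327 = -713*4327 = -3085151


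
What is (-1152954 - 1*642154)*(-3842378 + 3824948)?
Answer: 31288732440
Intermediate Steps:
(-1152954 - 1*642154)*(-3842378 + 3824948) = (-1152954 - 642154)*(-17430) = -1795108*(-17430) = 31288732440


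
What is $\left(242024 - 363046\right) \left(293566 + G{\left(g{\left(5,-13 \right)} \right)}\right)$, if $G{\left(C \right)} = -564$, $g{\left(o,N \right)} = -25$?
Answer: $-35459688044$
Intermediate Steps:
$\left(242024 - 363046\right) \left(293566 + G{\left(g{\left(5,-13 \right)} \right)}\right) = \left(242024 - 363046\right) \left(293566 - 564\right) = \left(-121022\right) 293002 = -35459688044$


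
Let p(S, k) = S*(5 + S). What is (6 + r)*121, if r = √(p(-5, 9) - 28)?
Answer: 726 + 242*I*√7 ≈ 726.0 + 640.27*I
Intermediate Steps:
r = 2*I*√7 (r = √(-5*(5 - 5) - 28) = √(-5*0 - 28) = √(0 - 28) = √(-28) = 2*I*√7 ≈ 5.2915*I)
(6 + r)*121 = (6 + 2*I*√7)*121 = 726 + 242*I*√7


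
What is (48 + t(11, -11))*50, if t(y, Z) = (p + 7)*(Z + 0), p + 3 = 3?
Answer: -1450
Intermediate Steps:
p = 0 (p = -3 + 3 = 0)
t(y, Z) = 7*Z (t(y, Z) = (0 + 7)*(Z + 0) = 7*Z)
(48 + t(11, -11))*50 = (48 + 7*(-11))*50 = (48 - 77)*50 = -29*50 = -1450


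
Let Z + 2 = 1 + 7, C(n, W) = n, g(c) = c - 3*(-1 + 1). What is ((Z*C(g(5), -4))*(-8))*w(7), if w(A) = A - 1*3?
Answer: -960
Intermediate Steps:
g(c) = c (g(c) = c - 3*0 = c - 1*0 = c + 0 = c)
w(A) = -3 + A (w(A) = A - 3 = -3 + A)
Z = 6 (Z = -2 + (1 + 7) = -2 + 8 = 6)
((Z*C(g(5), -4))*(-8))*w(7) = ((6*5)*(-8))*(-3 + 7) = (30*(-8))*4 = -240*4 = -960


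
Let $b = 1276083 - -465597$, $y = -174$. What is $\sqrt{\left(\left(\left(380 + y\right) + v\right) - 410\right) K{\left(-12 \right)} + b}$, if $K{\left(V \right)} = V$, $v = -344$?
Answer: $4 \sqrt{109266} \approx 1322.2$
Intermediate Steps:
$b = 1741680$ ($b = 1276083 + 465597 = 1741680$)
$\sqrt{\left(\left(\left(380 + y\right) + v\right) - 410\right) K{\left(-12 \right)} + b} = \sqrt{\left(\left(\left(380 - 174\right) - 344\right) - 410\right) \left(-12\right) + 1741680} = \sqrt{\left(\left(206 - 344\right) - 410\right) \left(-12\right) + 1741680} = \sqrt{\left(-138 - 410\right) \left(-12\right) + 1741680} = \sqrt{\left(-548\right) \left(-12\right) + 1741680} = \sqrt{6576 + 1741680} = \sqrt{1748256} = 4 \sqrt{109266}$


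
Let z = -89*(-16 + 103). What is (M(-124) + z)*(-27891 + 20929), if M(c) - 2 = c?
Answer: 54756130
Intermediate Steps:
z = -7743 (z = -89*87 = -7743)
M(c) = 2 + c
(M(-124) + z)*(-27891 + 20929) = ((2 - 124) - 7743)*(-27891 + 20929) = (-122 - 7743)*(-6962) = -7865*(-6962) = 54756130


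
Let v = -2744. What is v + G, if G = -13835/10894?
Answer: -29906971/10894 ≈ -2745.3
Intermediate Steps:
G = -13835/10894 (G = -13835*1/10894 = -13835/10894 ≈ -1.2700)
v + G = -2744 - 13835/10894 = -29906971/10894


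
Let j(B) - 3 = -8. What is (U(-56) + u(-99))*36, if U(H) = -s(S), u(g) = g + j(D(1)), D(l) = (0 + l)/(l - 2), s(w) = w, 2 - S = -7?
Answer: -4068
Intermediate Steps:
S = 9 (S = 2 - 1*(-7) = 2 + 7 = 9)
D(l) = l/(-2 + l)
j(B) = -5 (j(B) = 3 - 8 = -5)
u(g) = -5 + g (u(g) = g - 5 = -5 + g)
U(H) = -9 (U(H) = -1*9 = -9)
(U(-56) + u(-99))*36 = (-9 + (-5 - 99))*36 = (-9 - 104)*36 = -113*36 = -4068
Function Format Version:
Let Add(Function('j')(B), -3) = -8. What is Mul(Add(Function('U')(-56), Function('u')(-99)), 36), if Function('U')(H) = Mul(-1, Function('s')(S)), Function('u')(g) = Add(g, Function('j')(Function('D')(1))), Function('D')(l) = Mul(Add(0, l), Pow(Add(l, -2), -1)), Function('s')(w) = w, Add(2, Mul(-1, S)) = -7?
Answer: -4068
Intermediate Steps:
S = 9 (S = Add(2, Mul(-1, -7)) = Add(2, 7) = 9)
Function('D')(l) = Mul(l, Pow(Add(-2, l), -1))
Function('j')(B) = -5 (Function('j')(B) = Add(3, -8) = -5)
Function('u')(g) = Add(-5, g) (Function('u')(g) = Add(g, -5) = Add(-5, g))
Function('U')(H) = -9 (Function('U')(H) = Mul(-1, 9) = -9)
Mul(Add(Function('U')(-56), Function('u')(-99)), 36) = Mul(Add(-9, Add(-5, -99)), 36) = Mul(Add(-9, -104), 36) = Mul(-113, 36) = -4068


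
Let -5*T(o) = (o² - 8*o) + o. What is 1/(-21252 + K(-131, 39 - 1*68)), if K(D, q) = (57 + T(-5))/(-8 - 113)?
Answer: -121/2571537 ≈ -4.7054e-5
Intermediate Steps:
T(o) = -o²/5 + 7*o/5 (T(o) = -((o² - 8*o) + o)/5 = -(o² - 7*o)/5 = -o²/5 + 7*o/5)
K(D, q) = -45/121 (K(D, q) = (57 + (⅕)*(-5)*(7 - 1*(-5)))/(-8 - 113) = (57 + (⅕)*(-5)*(7 + 5))/(-121) = (57 + (⅕)*(-5)*12)*(-1/121) = (57 - 12)*(-1/121) = 45*(-1/121) = -45/121)
1/(-21252 + K(-131, 39 - 1*68)) = 1/(-21252 - 45/121) = 1/(-2571537/121) = -121/2571537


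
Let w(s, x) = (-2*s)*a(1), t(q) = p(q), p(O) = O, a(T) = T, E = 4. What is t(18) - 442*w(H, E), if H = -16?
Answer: -14126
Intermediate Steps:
t(q) = q
w(s, x) = -2*s (w(s, x) = -2*s*1 = -2*s)
t(18) - 442*w(H, E) = 18 - (-884)*(-16) = 18 - 442*32 = 18 - 14144 = -14126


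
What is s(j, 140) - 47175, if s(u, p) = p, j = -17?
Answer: -47035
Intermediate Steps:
s(j, 140) - 47175 = 140 - 47175 = -47035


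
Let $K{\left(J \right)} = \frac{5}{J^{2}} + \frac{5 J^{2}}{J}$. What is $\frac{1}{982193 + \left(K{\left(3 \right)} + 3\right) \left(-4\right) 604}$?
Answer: $\frac{9}{8436265} \approx 1.0668 \cdot 10^{-6}$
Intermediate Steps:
$K{\left(J \right)} = 5 J + \frac{5}{J^{2}}$ ($K{\left(J \right)} = \frac{5}{J^{2}} + 5 J = 5 J + \frac{5}{J^{2}}$)
$\frac{1}{982193 + \left(K{\left(3 \right)} + 3\right) \left(-4\right) 604} = \frac{1}{982193 + \left(\left(5 \cdot 3 + \frac{5}{9}\right) + 3\right) \left(-4\right) 604} = \frac{1}{982193 + \left(\left(15 + 5 \cdot \frac{1}{9}\right) + 3\right) \left(-4\right) 604} = \frac{1}{982193 + \left(\left(15 + \frac{5}{9}\right) + 3\right) \left(-4\right) 604} = \frac{1}{982193 + \left(\frac{140}{9} + 3\right) \left(-4\right) 604} = \frac{1}{982193 + \frac{167}{9} \left(-4\right) 604} = \frac{1}{982193 - \frac{403472}{9}} = \frac{1}{\frac{8436265}{9}} = \frac{9}{8436265}$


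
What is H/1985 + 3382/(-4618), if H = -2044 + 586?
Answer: -6723157/4583365 ≈ -1.4669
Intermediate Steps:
H = -1458
H/1985 + 3382/(-4618) = -1458/1985 + 3382/(-4618) = -1458*1/1985 + 3382*(-1/4618) = -1458/1985 - 1691/2309 = -6723157/4583365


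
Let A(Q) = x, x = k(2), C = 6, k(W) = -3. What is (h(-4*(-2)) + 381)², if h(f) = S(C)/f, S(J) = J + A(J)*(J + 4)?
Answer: 142884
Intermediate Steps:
x = -3
A(Q) = -3
S(J) = -12 - 2*J (S(J) = J - 3*(J + 4) = J - 3*(4 + J) = J + (-12 - 3*J) = -12 - 2*J)
h(f) = -24/f (h(f) = (-12 - 2*6)/f = (-12 - 12)/f = -24/f)
(h(-4*(-2)) + 381)² = (-24/((-4*(-2))) + 381)² = (-24/8 + 381)² = (-24*⅛ + 381)² = (-3 + 381)² = 378² = 142884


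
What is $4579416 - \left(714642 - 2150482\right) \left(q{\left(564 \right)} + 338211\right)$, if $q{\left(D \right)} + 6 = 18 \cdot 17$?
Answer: $486052213656$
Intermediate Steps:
$q{\left(D \right)} = 300$ ($q{\left(D \right)} = -6 + 18 \cdot 17 = -6 + 306 = 300$)
$4579416 - \left(714642 - 2150482\right) \left(q{\left(564 \right)} + 338211\right) = 4579416 - \left(714642 - 2150482\right) \left(300 + 338211\right) = 4579416 - \left(-1435840\right) 338511 = 4579416 - -486047634240 = 4579416 + 486047634240 = 486052213656$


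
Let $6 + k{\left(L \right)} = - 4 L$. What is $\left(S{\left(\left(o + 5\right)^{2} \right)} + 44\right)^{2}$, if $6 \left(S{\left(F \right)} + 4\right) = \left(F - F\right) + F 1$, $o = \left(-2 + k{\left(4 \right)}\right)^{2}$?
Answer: $\frac{114109515601}{36} \approx 3.1697 \cdot 10^{9}$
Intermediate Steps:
$k{\left(L \right)} = -6 - 4 L$
$o = 576$ ($o = \left(-2 - 22\right)^{2} = \left(-24\right)^{2} = 576$)
$S{\left(F \right)} = -4 + \frac{F}{6}$ ($S{\left(F \right)} = -4 + \frac{\left(F - F\right) + F 1}{6} = -4 + \frac{0 + F}{6} = -4 + \frac{F}{6}$)
$\left(S{\left(\left(o + 5\right)^{2} \right)} + 44\right)^{2} = \left(\left(-4 + \frac{\left(576 + 5\right)^{2}}{6}\right) + 44\right)^{2} = \left(\left(-4 + \frac{581^{2}}{6}\right) + 44\right)^{2} = \left(\left(-4 + \frac{1}{6} \cdot 337561\right) + 44\right)^{2} = \left(\left(-4 + \frac{337561}{6}\right) + 44\right)^{2} = \left(\frac{337537}{6} + 44\right)^{2} = \left(\frac{337801}{6}\right)^{2} = \frac{114109515601}{36}$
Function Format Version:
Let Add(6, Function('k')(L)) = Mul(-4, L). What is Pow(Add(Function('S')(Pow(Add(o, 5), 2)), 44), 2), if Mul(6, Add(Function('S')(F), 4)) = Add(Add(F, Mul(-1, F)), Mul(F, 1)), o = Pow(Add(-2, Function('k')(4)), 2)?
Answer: Rational(114109515601, 36) ≈ 3.1697e+9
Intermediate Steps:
Function('k')(L) = Add(-6, Mul(-4, L))
o = 576 (o = Pow(Add(-2, Add(-6, Mul(-4, 4))), 2) = Pow(Add(-2, Add(-6, -16)), 2) = Pow(Add(-2, -22), 2) = Pow(-24, 2) = 576)
Function('S')(F) = Add(-4, Mul(Rational(1, 6), F)) (Function('S')(F) = Add(-4, Mul(Rational(1, 6), Add(Add(F, Mul(-1, F)), Mul(F, 1)))) = Add(-4, Mul(Rational(1, 6), Add(0, F))) = Add(-4, Mul(Rational(1, 6), F)))
Pow(Add(Function('S')(Pow(Add(o, 5), 2)), 44), 2) = Pow(Add(Add(-4, Mul(Rational(1, 6), Pow(Add(576, 5), 2))), 44), 2) = Pow(Add(Add(-4, Mul(Rational(1, 6), Pow(581, 2))), 44), 2) = Pow(Add(Add(-4, Mul(Rational(1, 6), 337561)), 44), 2) = Pow(Add(Add(-4, Rational(337561, 6)), 44), 2) = Pow(Add(Rational(337537, 6), 44), 2) = Pow(Rational(337801, 6), 2) = Rational(114109515601, 36)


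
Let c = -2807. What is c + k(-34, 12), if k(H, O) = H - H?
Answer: -2807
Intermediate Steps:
k(H, O) = 0
c + k(-34, 12) = -2807 + 0 = -2807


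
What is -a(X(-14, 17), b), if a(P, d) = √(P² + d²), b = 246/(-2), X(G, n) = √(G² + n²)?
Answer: -√15614 ≈ -124.96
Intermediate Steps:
b = -123 (b = 246*(-½) = -123)
-a(X(-14, 17), b) = -√((√((-14)² + 17²))² + (-123)²) = -√((√(196 + 289))² + 15129) = -√((√485)² + 15129) = -√(485 + 15129) = -√15614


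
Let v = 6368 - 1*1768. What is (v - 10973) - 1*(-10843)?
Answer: 4470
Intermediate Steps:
v = 4600 (v = 6368 - 1768 = 4600)
(v - 10973) - 1*(-10843) = (4600 - 10973) - 1*(-10843) = -6373 + 10843 = 4470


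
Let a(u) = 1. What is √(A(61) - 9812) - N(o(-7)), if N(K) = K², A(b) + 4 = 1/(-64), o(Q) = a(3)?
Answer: -1 + 5*I*√25129/8 ≈ -1.0 + 99.076*I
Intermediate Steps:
o(Q) = 1
A(b) = -257/64 (A(b) = -4 + 1/(-64) = -4 - 1/64 = -257/64)
√(A(61) - 9812) - N(o(-7)) = √(-257/64 - 9812) - 1*1² = √(-628225/64) - 1*1 = 5*I*√25129/8 - 1 = -1 + 5*I*√25129/8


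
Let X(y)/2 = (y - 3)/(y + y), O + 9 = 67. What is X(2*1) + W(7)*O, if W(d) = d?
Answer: 811/2 ≈ 405.50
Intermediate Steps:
O = 58 (O = -9 + 67 = 58)
X(y) = (-3 + y)/y (X(y) = 2*((y - 3)/(y + y)) = 2*((-3 + y)/((2*y))) = 2*((-3 + y)*(1/(2*y))) = 2*((-3 + y)/(2*y)) = (-3 + y)/y)
X(2*1) + W(7)*O = (-3 + 2*1)/((2*1)) + 7*58 = (-3 + 2)/2 + 406 = (1/2)*(-1) + 406 = -1/2 + 406 = 811/2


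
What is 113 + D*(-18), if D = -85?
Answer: 1643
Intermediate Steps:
113 + D*(-18) = 113 - 85*(-18) = 113 + 1530 = 1643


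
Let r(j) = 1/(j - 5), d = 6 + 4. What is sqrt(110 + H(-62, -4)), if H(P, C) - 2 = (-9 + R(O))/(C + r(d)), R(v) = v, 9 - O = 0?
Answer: 4*sqrt(7) ≈ 10.583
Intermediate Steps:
O = 9 (O = 9 - 1*0 = 9 + 0 = 9)
d = 10
r(j) = 1/(-5 + j)
H(P, C) = 2 (H(P, C) = 2 + (-9 + 9)/(C + 1/(-5 + 10)) = 2 + 0/(C + 1/5) = 2 + 0/(1/5 + C) = 2 + 0 = 2)
sqrt(110 + H(-62, -4)) = sqrt(110 + 2) = sqrt(112) = 4*sqrt(7)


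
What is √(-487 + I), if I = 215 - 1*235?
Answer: 13*I*√3 ≈ 22.517*I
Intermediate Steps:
I = -20 (I = 215 - 235 = -20)
√(-487 + I) = √(-487 - 20) = √(-507) = 13*I*√3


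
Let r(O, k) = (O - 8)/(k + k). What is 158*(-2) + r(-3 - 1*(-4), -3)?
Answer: -1889/6 ≈ -314.83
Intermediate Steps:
r(O, k) = (-8 + O)/(2*k) (r(O, k) = (-8 + O)/((2*k)) = (-8 + O)*(1/(2*k)) = (-8 + O)/(2*k))
158*(-2) + r(-3 - 1*(-4), -3) = 158*(-2) + (1/2)*(-8 + (-3 - 1*(-4)))/(-3) = -316 + (1/2)*(-1/3)*(-8 + (-3 + 4)) = -316 + (1/2)*(-1/3)*(-8 + 1) = -316 + (1/2)*(-1/3)*(-7) = -316 + 7/6 = -1889/6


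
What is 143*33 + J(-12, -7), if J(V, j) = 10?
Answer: 4729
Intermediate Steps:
143*33 + J(-12, -7) = 143*33 + 10 = 4719 + 10 = 4729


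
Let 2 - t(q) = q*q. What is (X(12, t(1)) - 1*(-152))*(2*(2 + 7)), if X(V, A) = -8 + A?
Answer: 2610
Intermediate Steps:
t(q) = 2 - q**2 (t(q) = 2 - q*q = 2 - q**2)
(X(12, t(1)) - 1*(-152))*(2*(2 + 7)) = ((-8 + (2 - 1*1**2)) - 1*(-152))*(2*(2 + 7)) = ((-8 + (2 - 1*1)) + 152)*(2*9) = ((-8 + (2 - 1)) + 152)*18 = ((-8 + 1) + 152)*18 = (-7 + 152)*18 = 145*18 = 2610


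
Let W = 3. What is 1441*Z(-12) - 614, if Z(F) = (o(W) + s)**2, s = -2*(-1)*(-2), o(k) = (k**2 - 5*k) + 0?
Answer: 143486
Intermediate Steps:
o(k) = k**2 - 5*k
s = -4 (s = 2*(-2) = -4)
Z(F) = 100 (Z(F) = (3*(-5 + 3) - 4)**2 = (3*(-2) - 4)**2 = (-6 - 4)**2 = (-10)**2 = 100)
1441*Z(-12) - 614 = 1441*100 - 614 = 144100 - 614 = 143486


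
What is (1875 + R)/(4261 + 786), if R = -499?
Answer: 1376/5047 ≈ 0.27264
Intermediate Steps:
(1875 + R)/(4261 + 786) = (1875 - 499)/(4261 + 786) = 1376/5047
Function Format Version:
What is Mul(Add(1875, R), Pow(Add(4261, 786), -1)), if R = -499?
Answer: Rational(1376, 5047) ≈ 0.27264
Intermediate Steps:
Mul(Add(1875, R), Pow(Add(4261, 786), -1)) = Mul(Add(1875, -499), Pow(Add(4261, 786), -1)) = Mul(1376, Pow(5047, -1)) = Mul(1376, Rational(1, 5047)) = Rational(1376, 5047)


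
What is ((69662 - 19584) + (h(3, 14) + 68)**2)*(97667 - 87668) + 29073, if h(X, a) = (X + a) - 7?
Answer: 561592911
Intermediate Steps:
h(X, a) = -7 + X + a
((69662 - 19584) + (h(3, 14) + 68)**2)*(97667 - 87668) + 29073 = ((69662 - 19584) + ((-7 + 3 + 14) + 68)**2)*(97667 - 87668) + 29073 = (50078 + (10 + 68)**2)*9999 + 29073 = (50078 + 78**2)*9999 + 29073 = (50078 + 6084)*9999 + 29073 = 56162*9999 + 29073 = 561563838 + 29073 = 561592911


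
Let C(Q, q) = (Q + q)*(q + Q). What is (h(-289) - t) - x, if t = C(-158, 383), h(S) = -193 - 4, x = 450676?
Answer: -501498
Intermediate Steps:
C(Q, q) = (Q + q)**2 (C(Q, q) = (Q + q)*(Q + q) = (Q + q)**2)
h(S) = -197
t = 50625 (t = (-158 + 383)**2 = 225**2 = 50625)
(h(-289) - t) - x = (-197 - 1*50625) - 1*450676 = (-197 - 50625) - 450676 = -50822 - 450676 = -501498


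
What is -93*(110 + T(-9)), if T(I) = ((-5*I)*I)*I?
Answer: -349215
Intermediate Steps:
T(I) = -5*I³ (T(I) = (-5*I²)*I = -5*I³)
-93*(110 + T(-9)) = -93*(110 - 5*(-9)³) = -93*(110 - 5*(-729)) = -93*(110 + 3645) = -93*3755 = -349215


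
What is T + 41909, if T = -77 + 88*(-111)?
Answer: 32064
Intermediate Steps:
T = -9845 (T = -77 - 9768 = -9845)
T + 41909 = -9845 + 41909 = 32064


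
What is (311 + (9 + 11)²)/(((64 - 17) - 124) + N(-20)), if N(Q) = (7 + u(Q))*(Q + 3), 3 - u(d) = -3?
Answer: -711/298 ≈ -2.3859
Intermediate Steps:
u(d) = 6 (u(d) = 3 - 1*(-3) = 3 + 3 = 6)
N(Q) = 39 + 13*Q (N(Q) = (7 + 6)*(Q + 3) = 13*(3 + Q) = 39 + 13*Q)
(311 + (9 + 11)²)/(((64 - 17) - 124) + N(-20)) = (311 + (9 + 11)²)/(((64 - 17) - 124) + (39 + 13*(-20))) = (311 + 20²)/((47 - 124) + (39 - 260)) = (311 + 400)/(-77 - 221) = 711/(-298) = 711*(-1/298) = -711/298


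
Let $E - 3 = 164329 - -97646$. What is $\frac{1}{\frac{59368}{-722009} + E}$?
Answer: $\frac{3989}{1045029914} \approx 3.8171 \cdot 10^{-6}$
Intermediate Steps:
$E = 261978$ ($E = 3 + \left(164329 - -97646\right) = 3 + \left(164329 + 97646\right) = 3 + 261975 = 261978$)
$\frac{1}{\frac{59368}{-722009} + E} = \frac{1}{\frac{59368}{-722009} + 261978} = \frac{1}{59368 \left(- \frac{1}{722009}\right) + 261978} = \frac{1}{- \frac{328}{3989} + 261978} = \frac{1}{\frac{1045029914}{3989}} = \frac{3989}{1045029914}$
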